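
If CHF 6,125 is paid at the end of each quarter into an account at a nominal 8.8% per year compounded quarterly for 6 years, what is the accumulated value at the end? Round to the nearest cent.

With 4 periods per year: i = 0.022, n = 24.
FV = 6125 × [(1+0.022)^24 − 1] / 0.022 = 6125 × 31.175453 = 190,949.6513

CHF 190,949.65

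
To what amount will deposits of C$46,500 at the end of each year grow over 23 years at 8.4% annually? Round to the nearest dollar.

C$2,985,156

FV = PMT · [(1+i)^n − 1] / i = 46500 · 64.196911 = 2,985,156.3683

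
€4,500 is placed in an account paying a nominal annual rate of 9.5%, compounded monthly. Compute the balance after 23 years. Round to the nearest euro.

Periodic rate i = 0.095/12 = 0.00791667; n = 23 × 12 = 276 periods.
FV = 4,500 × (1 + 0.00791667)^276 = 39,665.1836

€39,665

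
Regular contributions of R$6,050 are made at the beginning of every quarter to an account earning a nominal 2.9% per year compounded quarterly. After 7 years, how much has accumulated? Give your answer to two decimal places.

i = 0.029/4 = 0.00725 per quarter; n = 7·4 = 28.
FV = 6050 × [(1+0.00725)^28 − 1] / 0.00725 × (1+i) = 6050 × 31.144952 = 188,426.9608
(Beginning-of-period payments → annuity-due factor ×(1+i).)

R$188,426.96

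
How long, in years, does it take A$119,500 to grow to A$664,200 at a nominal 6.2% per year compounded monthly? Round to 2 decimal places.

Periodic rate i = 0.062/12 = 0.00516667.
n = ln(664200/119500) / ln(1+0.00516667) = ln(5.55816) / 0.005153 = 332.8440 months
= 332.8440/12 years

27.74 years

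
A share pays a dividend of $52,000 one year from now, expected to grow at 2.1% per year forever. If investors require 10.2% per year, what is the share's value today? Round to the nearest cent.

PV = PMT / (i − g) = 52000 / (0.102 − 0.021) = 52000 / 0.081000 = 641,975.3086

$641,975.31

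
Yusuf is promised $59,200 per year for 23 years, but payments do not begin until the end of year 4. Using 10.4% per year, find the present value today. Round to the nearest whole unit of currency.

PV at t=3 (ordinary 23-year annuity): 59200 × a(23|0.104) = 59200 × 8.627564 = 510,751.8040
PV₀ = 510,751.8040 / (1+0.104)^3 = 510,751.8040 / 1.345573 = 379,579.4473

$379,579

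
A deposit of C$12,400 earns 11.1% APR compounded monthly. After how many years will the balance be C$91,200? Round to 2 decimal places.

Periodic rate i = 0.111/12 = 0.00925.
(1+i)^n = 91200/12400 = 7.35484, so n = ln 7.35484 / ln 1.00925 = 216.7106 months
= 216.7106/12 years

18.06 years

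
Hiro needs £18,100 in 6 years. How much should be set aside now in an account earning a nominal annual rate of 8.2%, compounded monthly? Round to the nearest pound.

With 12 periods per year: i = 0.00683333, n = 72.
Discount factor = (1+0.00683333)^(−72) = 0.612426; PV = 18,100 × 0.612426 = 11,084.9166

£11,085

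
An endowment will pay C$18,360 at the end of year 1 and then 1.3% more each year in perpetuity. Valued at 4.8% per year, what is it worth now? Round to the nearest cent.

C$524,571.43

PV = D₁/(r − g) = 18360/(0.048 − 0.013) = 524,571.4286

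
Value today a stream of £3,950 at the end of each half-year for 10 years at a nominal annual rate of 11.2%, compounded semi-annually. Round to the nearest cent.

£46,814.84

i = 0.112/2 = 0.056 per half-year; n = 10·2 = 20.
PV = PMT · [1 − (1+i)^(−n)] / i = 3950 · 11.851858 = 46,814.8393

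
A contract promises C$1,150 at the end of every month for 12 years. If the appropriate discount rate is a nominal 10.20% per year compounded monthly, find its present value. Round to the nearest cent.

C$95,304.34

With 12 periods per year: i = 0.0085, n = 144.
PV = PMT · [1 − (1+i)^(−n)] / i = 1150 · 82.873342 = 95,304.3438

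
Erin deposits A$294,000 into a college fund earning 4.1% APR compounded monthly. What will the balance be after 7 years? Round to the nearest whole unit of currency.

A$391,541

i = 0.041/12 = 0.00341667 per month; n = 7·12 = 84.
FV = 294,000 × (1 + 0.00341667)^84 = 391,541.1387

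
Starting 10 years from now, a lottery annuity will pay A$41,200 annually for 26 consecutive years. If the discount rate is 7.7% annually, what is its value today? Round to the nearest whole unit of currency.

A$234,562

Value one period before first payment (t=9): 41200 × [1 − (1+0.077)^(−26)] / 0.077 = 41200 × 11.099452 = 457,297.4230
PV₀ = 457,297.4230 / (1+0.077)^9 = 457,297.4230 / 1.949581 = 234,561.8749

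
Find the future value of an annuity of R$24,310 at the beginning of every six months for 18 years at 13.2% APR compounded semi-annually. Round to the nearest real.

With 2 periods per year: i = 0.066, n = 36.
FV = PMT · [(1+i)^n − 1] / i × (1+i) = 24310 · 145.088429 = 3,527,099.6995
(Beginning-of-period payments → annuity-due factor ×(1+i).)

R$3,527,100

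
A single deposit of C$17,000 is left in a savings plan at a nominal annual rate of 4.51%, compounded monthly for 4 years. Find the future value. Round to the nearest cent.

With 12 periods per year: i = 0.00375833, n = 48.
FV = 17,000 × (1 + 0.00375833)^48 = 20,353.9539

C$20,353.95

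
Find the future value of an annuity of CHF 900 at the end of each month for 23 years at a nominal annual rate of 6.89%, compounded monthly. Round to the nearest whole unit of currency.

CHF 604,388

i = 0.0689/12 = 0.00574167 per month; n = 23·12 = 276.
FV = 900 × [(1+0.00574167)^276 − 1] / 0.00574167 = 900 × 671.542149 = 604,387.9341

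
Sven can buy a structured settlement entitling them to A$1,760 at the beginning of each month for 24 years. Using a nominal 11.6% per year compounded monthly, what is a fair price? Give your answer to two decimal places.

i = 0.116/12 = 0.00966667 per month; n = 24·12 = 288.
PV = PMT · [1 − (1+i)^(−n)] / i × (1+i) = 1760 · 97.907460 = 172,317.1298
Payments are at the start of each period, so multiply by (1+i).

A$172,317.13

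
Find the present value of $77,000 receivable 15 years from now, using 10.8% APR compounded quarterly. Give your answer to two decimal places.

$15,569.12

Periodic rate i = 0.108/4 = 0.027; n = 15 × 4 = 60 periods.
Discount factor = (1+0.027)^(−60) = 0.202196; PV = 77,000 × 0.202196 = 15,569.1216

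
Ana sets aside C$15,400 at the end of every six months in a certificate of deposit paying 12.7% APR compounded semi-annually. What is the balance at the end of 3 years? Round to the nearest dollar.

With 2 periods per year: i = 0.0635, n = 6.
FV = 15400 × [(1+0.0635)^6 − 1] / 0.0635 = 15400 × 7.037084 = 108,371.0983

C$108,371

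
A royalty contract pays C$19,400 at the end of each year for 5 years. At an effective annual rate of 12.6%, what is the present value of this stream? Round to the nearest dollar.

Annuity factor a(5|0.126) = 3.551832; PV = 19400 × 3.551832 = 68,905.5405

C$68,906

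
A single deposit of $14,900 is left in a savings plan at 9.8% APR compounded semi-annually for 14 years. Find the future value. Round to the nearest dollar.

$56,872

Periodic rate i = 0.098/2 = 0.049; n = 14 × 2 = 28 periods.
FV = PV·(1+i)^n = 14,900 × 3.816925 = 56,872.1881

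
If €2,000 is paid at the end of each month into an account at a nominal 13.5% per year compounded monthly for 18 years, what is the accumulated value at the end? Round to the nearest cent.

With 12 periods per year: i = 0.01125, n = 216.
FV = PMT · [(1+i)^n − 1] / i = 2000 · 907.183624 = 1,814,367.2473

€1,814,367.25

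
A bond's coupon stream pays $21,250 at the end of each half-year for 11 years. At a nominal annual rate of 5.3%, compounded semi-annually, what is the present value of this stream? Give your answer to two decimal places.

Periodic rate i = 0.053/2 = 0.0265; n = 11 × 2 = 22 periods.
PV = PMT · [1 − (1+i)^(−n)] / i = 21250 · 16.510387 = 350,845.7327

$350,845.73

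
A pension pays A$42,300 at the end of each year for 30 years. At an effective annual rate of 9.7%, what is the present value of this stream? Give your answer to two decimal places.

Annuity factor a(30|0.097) = 9.668025; PV = 42300 × 9.668025 = 408,957.4705

A$408,957.47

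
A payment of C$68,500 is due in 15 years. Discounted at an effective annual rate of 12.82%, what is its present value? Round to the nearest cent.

C$11,217.58

PV = FV·(1+i)^(−n) = 68,500 × 0.163760 = 11,217.5791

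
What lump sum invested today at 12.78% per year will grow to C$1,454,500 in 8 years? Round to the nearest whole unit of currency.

C$555,721

PV = FV·(1+i)^(−n) = 1,454,500 × 0.382070 = 555,721.2496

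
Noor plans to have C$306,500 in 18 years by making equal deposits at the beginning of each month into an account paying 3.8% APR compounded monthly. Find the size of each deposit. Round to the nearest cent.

C$987.62

i = 0.038/12 = 0.00316667 per month; n = 18·12 = 216.
FV-annuity factor × (1+i) = 310.342318; PMT = 306500 / 310.342318 = 987.6191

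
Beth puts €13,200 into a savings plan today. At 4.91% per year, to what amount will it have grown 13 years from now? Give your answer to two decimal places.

€24,614.64

FV = 13,200 × (1 + 0.0491)^13 = 24,614.6385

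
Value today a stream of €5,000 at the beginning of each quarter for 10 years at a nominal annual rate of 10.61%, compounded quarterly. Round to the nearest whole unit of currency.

€125,596

Periodic rate i = 0.1061/4 = 0.026525; n = 10 × 4 = 40 periods.
PV = 5000 × [1 − (1+0.026525)^(−40)] / 0.026525 × (1+i) = 5000 × 25.119246 = 125,596.2319
(annuity-due: payments at period start, so ×(1+i).)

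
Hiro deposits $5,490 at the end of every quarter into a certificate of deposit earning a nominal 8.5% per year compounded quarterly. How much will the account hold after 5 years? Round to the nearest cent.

With 4 periods per year: i = 0.02125, n = 20.
FV = 5490 × [(1+0.02125)^20 − 1] / 0.02125 = 5490 × 24.602109 = 135,065.5794

$135,065.58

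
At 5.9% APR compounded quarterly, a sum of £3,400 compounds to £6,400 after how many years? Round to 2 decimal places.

Periodic rate i = 0.059/4 = 0.01475.
n = ln(6400/3400) / ln(1+0.01475) = ln(1.88235) / 0.014642 = 43.1984 quarters
= 43.1984/4 years

10.80 years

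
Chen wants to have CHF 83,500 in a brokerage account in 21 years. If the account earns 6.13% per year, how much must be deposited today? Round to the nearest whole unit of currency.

CHF 23,938

PV = FV·(1+i)^(−n) = 83,500 × 0.286681 = 23,937.8437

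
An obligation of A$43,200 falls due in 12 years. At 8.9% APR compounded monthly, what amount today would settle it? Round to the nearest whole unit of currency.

A$14,906

With 12 periods per year: i = 0.00741667, n = 144.
Discount factor = (1+0.00741667)^(−144) = 0.345052; PV = 43,200 × 0.345052 = 14,906.2639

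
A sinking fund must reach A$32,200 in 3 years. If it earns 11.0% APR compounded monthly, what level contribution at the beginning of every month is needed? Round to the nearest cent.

Periodic rate i = 0.11/12 = 0.00916667; n = 3 × 12 = 36 periods.
PMT = 32200 / ( [(1+0.00916667)^36 − 1] / 0.00916667 × (1+i) ) = 32200 / 42.812002 = 752.1255

A$752.13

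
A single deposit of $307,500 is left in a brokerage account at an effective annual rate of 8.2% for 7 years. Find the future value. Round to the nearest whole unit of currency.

$533,871

307,500 × (1+0.082)^7 = 307,500 × 1.736164 = 533,870.5267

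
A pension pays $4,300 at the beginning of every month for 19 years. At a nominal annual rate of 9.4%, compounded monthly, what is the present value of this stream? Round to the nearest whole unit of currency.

With 12 periods per year: i = 0.00783333, n = 228.
PV = PMT · [1 − (1+i)^(−n)] / i × (1+i) = 4300 · 106.941848 = 459,849.9470
(Beginning-of-period payments → annuity-due factor ×(1+i).)

$459,850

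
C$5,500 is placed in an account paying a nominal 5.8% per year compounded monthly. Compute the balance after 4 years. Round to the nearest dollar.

i = 0.058/12 = 0.00483333 per month; n = 4·12 = 48.
5,500 × (1+0.00483333)^48 = 5,500 × 1.260415 = 6,932.2832

C$6,932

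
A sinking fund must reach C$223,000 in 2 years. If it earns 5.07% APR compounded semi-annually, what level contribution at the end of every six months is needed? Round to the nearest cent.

Periodic rate i = 0.0507/2 = 0.02535; n = 2 × 2 = 4 periods.
FV-annuity factor = 4.154687; PMT = 223000 / 4.154687 = 53,674.3229

C$53,674.32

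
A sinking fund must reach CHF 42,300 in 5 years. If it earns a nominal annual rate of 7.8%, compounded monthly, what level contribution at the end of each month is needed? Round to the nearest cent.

Periodic rate i = 0.078/12 = 0.0065; n = 5 × 12 = 60 periods.
PMT = 42300 / ( [(1+0.0065)^60 − 1] / 0.0065 ) = 42300 / 73.095072 = 578.6984

CHF 578.70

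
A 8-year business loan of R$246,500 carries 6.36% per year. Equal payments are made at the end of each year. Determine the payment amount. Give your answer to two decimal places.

R$40,262.81

PMT = 246500 / ( [1 − (1+0.0636)^(−8)] / 0.0636 ) = 246500 / 6.122275 = 40,262.8096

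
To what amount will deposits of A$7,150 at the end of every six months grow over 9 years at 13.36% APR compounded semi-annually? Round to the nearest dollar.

With 2 periods per year: i = 0.0668, n = 18.
FV = 7150 × [(1+0.0668)^18 − 1] / 0.0668 = 7150 × 32.972108 = 235,750.5686

A$235,751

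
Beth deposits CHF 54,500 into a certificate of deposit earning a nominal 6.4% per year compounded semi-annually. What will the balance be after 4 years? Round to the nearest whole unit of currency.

CHF 70,119

With 2 periods per year: i = 0.032, n = 8.
FV = PV·(1+i)^n = 54,500 × 1.286582 = 70,118.7363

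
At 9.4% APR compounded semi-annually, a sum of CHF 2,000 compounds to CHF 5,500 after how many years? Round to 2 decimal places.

Periodic rate i = 0.094/2 = 0.047.
n = ln(5500/2000) / ln(1+0.047) = ln(2.75000) / 0.045929 = 22.0254 half-years
= 22.0254/2 years

11.01 years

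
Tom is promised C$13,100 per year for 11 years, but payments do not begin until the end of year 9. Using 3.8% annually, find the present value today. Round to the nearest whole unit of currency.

C$86,083

PV at t=8 (ordinary 11-year annuity): 13100 × a(11|0.038) = 13100 × 8.855738 = 116,010.1704
Discount back 8 years: 116,010.1704 × (1+0.038)^(−8) = 116,010.1704 × 0.742030 = 86,082.9689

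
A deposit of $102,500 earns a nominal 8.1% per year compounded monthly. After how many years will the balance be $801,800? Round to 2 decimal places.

Periodic rate i = 0.081/12 = 0.00675.
n = ln(801800/102500) / ln(1+0.00675) = ln(7.82244) / 0.006727 = 305.7676 months
= 305.7676/12 years

25.48 years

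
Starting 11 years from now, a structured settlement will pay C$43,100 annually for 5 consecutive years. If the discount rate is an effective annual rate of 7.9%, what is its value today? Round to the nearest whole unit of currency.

PV at t=10 (ordinary 5-year annuity): 43100 × a(5|0.079) = 43100 × 4.003255 = 172,540.3115
Discount back 10 years: 172,540.3115 × (1+0.079)^(−10) = 172,540.3115 × 0.467504 = 80,663.3270

C$80,663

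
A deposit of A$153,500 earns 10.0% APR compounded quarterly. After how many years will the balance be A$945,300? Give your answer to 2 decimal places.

18.40 years

Periodic rate i = 0.1/4 = 0.025.
(1+i)^n = 945300/153500 = 6.15831, so n = ln 6.15831 / ln 1.025 = 73.6172 quarters
= 73.6172/4 years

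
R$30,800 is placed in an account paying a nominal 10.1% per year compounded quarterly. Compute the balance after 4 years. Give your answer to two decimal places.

With 4 periods per year: i = 0.02525, n = 16.
FV = PV·(1+i)^n = 30,800 × 1.490309 = 45,901.5302

R$45,901.53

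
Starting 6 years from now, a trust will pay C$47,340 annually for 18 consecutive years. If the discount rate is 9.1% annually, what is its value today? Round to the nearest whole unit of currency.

PV at t=5 (ordinary 18-year annuity): 47340 × a(18|0.091) = 47340 × 8.697547 = 411,741.8599
Discount back 5 years: 411,741.8599 × (1+0.091)^(−5) = 411,741.8599 × 0.646958 = 266,379.7880

C$266,380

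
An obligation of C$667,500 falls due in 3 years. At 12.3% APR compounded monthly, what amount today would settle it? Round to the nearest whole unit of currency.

With 12 periods per year: i = 0.01025, n = 36.
PV = 667,500 / (1 + 0.01025)^36 = 667,500 / 1.443574 = 462,394.1617

C$462,394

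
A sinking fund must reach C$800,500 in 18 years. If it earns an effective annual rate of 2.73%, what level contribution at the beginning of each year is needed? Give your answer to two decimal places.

C$34,098.30

FV-annuity factor × (1+i) = 23.476241; PMT = 800500 / 23.476241 = 34,098.3043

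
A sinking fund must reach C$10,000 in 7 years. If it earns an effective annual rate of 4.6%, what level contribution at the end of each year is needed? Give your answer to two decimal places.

C$1,243.23

FV-annuity factor = 8.043562; PMT = 10000 / 8.043562 = 1,243.2303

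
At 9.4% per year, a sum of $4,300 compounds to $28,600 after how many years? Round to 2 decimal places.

(1+i)^n = 28600/4300 = 6.65116, so n = ln 6.65116 / ln 1.094 = 21.0906 years

21.09 years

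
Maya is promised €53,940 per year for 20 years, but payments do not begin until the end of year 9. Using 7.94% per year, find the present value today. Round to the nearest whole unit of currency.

Value one period before first payment (t=8): 53940 × [1 − (1+0.0794)^(−20)] / 0.0794 = 53940 × 9.862141 = 531,963.8621
Discount back 8 years: 531,963.8621 × (1+0.0794)^(−8) = 531,963.8621 × 0.542676 = 288,684.0707

€288,684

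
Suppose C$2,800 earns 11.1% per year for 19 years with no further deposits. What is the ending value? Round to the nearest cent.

2,800 × (1+0.111)^19 = 2,800 × 7.388684 = 20,688.3165

C$20,688.32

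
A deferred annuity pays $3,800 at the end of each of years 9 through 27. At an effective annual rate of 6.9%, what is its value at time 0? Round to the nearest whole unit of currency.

PV at t=8 (ordinary 19-year annuity): 3800 × a(19|0.069) = 3800 × 10.413558 = 39,571.5212
Discount back 8 years: 39,571.5212 × (1+0.069)^(−8) = 39,571.5212 × 0.586379 = 23,203.9064

$23,204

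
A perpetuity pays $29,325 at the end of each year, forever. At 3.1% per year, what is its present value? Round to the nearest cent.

PV = PMT / i = 29325 / 0.031 = 945,967.7419

$945,967.74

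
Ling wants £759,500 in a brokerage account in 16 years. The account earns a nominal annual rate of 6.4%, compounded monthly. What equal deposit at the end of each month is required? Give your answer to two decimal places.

£2,279.83

i = 0.064/12 = 0.00533333 per month; n = 16·12 = 192.
FV-annuity factor = 333.139492; PMT = 759500 / 333.139492 = 2,279.8258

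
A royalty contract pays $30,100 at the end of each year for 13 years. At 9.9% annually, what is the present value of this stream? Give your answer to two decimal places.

$214,923.25

Annuity factor a(13|0.099) = 7.140307; PV = 30100 × 7.140307 = 214,923.2519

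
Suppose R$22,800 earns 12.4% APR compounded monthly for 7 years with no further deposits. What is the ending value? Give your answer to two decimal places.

Periodic rate i = 0.124/12 = 0.0103333; n = 7 × 12 = 84 periods.
FV = PV·(1+i)^n = 22,800 × 2.371555 = 54,071.4611

R$54,071.46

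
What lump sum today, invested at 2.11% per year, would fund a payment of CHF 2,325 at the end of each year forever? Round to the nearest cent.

CHF 110,189.57

PV = PMT / i = 2325 / 0.0211 = 110,189.5735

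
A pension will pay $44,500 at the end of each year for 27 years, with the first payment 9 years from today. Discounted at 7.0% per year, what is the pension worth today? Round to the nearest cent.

PV at t=8 (ordinary 27-year annuity): 44500 × a(27|0.07) = 44500 × 11.986709 = 533,408.5522
PV₀ = 533,408.5522 / (1+0.07)^8 = 533,408.5522 / 1.718186 = 310,448.6338

$310,448.63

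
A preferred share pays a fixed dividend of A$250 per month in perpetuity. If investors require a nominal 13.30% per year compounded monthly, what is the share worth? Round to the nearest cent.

Periodic rate i = 0.133/12 = 0.0110833.
PV = C/r = 250/0.0110833 = 22,556.3910

A$22,556.39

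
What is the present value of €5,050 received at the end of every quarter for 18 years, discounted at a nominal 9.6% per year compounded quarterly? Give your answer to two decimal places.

Periodic rate i = 0.096/4 = 0.024; n = 18 × 4 = 72 periods.
PV = 5050 × [1 − (1+0.024)^(−72)] / 0.024 = 5050 × 34.112408 = 172,267.6579

€172,267.66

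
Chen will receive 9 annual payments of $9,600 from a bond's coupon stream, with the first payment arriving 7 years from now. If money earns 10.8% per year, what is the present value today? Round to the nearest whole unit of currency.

$28,953

Value one period before first payment (t=6): 9600 × [1 − (1+0.108)^(−9)] / 0.108 = 9600 × 5.580356 = 53,571.4149
PV₀ = 53,571.4149 / (1+0.108)^6 = 53,571.4149 / 1.850285 = 28,953.0656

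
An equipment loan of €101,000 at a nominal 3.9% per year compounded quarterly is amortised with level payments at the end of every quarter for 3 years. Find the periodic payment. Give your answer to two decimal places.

€8,959.56

i = 0.039/4 = 0.00975 per quarter; n = 3·4 = 12.
Annuity-PV factor = 11.272876; PMT = 101000 / 11.272876 = 8,959.5592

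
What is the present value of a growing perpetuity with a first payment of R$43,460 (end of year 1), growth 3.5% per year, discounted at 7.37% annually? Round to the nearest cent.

PV = D₁/(r − g) = 43460/(0.0737 − 0.035) = 1,122,997.4160

R$1,122,997.42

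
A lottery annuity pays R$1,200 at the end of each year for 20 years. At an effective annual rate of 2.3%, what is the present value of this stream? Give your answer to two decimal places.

R$19,065.32

PV = PMT · [1 − (1+i)^(−n)] / i = 1200 · 15.887766 = 19,065.3192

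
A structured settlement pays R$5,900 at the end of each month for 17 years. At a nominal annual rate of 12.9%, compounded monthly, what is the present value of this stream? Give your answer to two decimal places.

R$486,876.19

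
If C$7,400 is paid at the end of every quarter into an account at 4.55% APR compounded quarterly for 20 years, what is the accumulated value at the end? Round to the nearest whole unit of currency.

C$957,345

With 4 periods per year: i = 0.011375, n = 80.
Accumulation factor s(80|0.011375) = 129.370902; FV = 7400 × 129.370902 = 957,344.6762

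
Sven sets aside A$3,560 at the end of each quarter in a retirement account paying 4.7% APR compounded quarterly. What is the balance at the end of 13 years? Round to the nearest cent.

A$253,206.20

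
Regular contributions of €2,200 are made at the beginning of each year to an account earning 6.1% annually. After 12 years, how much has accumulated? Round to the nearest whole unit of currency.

€39,608

FV = PMT · [(1+i)^n − 1] / i × (1+i) = 2200 · 18.003859 = 39,608.4897
(annuity-due: payments at period start, so ×(1+i).)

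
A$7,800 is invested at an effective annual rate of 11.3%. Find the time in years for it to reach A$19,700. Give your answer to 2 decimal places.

(1+i)^n = 19700/7800 = 2.52564, so n = ln 2.52564 / ln 1.113 = 8.6541 years

8.65 years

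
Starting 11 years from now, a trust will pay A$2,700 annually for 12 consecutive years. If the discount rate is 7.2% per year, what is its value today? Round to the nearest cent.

A$10,586.86

Value one period before first payment (t=10): 2700 × [1 − (1+0.072)^(−12)] / 0.072 = 2700 × 7.858712 = 21,218.5214
PV₀ = 21,218.5214 / (1+0.072)^10 = 21,218.5214 / 2.004231 = 10,586.8623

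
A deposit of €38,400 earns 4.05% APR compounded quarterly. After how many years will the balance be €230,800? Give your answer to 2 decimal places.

44.51 years

Periodic rate i = 0.0405/4 = 0.010125.
n = ln(230800/38400) / ln(1+0.010125) = ln(6.01042) / 0.010074 = 178.0305 quarters
= 178.0305/4 years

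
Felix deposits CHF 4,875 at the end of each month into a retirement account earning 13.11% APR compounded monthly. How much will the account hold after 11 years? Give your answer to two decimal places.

CHF 1,426,409.38

i = 0.1311/12 = 0.010925 per month; n = 11·12 = 132.
Accumulation factor s(132|0.010925) = 292.596795; FV = 4875 × 292.596795 = 1,426,409.3776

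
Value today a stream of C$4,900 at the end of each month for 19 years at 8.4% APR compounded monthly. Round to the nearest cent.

C$557,314.86

i = 0.084/12 = 0.007 per month; n = 19·12 = 228.
PV = PMT · [1 − (1+i)^(−n)] / i = 4900 · 113.737726 = 557,314.8573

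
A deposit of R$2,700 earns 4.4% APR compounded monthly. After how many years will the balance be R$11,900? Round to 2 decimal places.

Periodic rate i = 0.044/12 = 0.00366667.
n = ln(11900/2700) / ln(1+0.00366667) = ln(4.40741) / 0.003660 = 405.2739 months
= 405.2739/12 years

33.77 years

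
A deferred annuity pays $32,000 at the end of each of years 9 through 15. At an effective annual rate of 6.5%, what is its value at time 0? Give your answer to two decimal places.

$106,045.37

PV at t=8 (ordinary 7-year annuity): 32000 × a(7|0.065) = 32000 × 5.484520 = 175,504.6327
Discount back 8 years: 175,504.6327 × (1+0.065)^(−8) = 175,504.6327 × 0.604231 = 106,045.3727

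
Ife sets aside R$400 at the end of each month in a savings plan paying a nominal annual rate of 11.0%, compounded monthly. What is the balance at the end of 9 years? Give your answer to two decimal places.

R$73,270.88

With 12 periods per year: i = 0.00916667, n = 108.
Accumulation factor s(108|0.00916667) = 183.177212; FV = 400 × 183.177212 = 73,270.8847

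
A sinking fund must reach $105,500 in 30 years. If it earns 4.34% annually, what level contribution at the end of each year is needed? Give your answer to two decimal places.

FV-annuity factor = 59.379025; PMT = 105500 / 59.379025 = 1,776.7217

$1,776.72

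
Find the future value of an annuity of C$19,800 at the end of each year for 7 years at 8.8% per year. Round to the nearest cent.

C$181,054.93

Accumulation factor s(7|0.088) = 9.144188; FV = 19800 × 9.144188 = 181,054.9281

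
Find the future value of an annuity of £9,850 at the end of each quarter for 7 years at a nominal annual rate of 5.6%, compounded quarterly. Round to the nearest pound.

£334,844

With 4 periods per year: i = 0.014, n = 28.
Accumulation factor s(28|0.014) = 33.994267; FV = 9850 × 33.994267 = 334,843.5280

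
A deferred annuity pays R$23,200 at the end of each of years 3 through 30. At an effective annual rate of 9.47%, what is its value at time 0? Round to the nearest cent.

R$188,202.75

Value one period before first payment (t=2): 23200 × [1 − (1+0.0947)^(−28)] / 0.0947 = 23200 × 9.721387 = 225,536.1715
Discount back 2 years: 225,536.1715 × (1+0.0947)^(−2) = 225,536.1715 × 0.834468 = 188,202.7512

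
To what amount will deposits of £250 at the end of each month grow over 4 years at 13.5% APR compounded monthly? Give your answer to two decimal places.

£15,796.47

Periodic rate i = 0.135/12 = 0.01125; n = 4 × 12 = 48 periods.
FV = 250 × [(1+0.01125)^48 − 1] / 0.01125 = 250 × 63.185871 = 15,796.4677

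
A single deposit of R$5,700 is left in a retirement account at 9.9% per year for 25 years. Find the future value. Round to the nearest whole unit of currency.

R$60,369

5,700 × (1+0.099)^25 = 5,700 × 10.591130 = 60,369.4426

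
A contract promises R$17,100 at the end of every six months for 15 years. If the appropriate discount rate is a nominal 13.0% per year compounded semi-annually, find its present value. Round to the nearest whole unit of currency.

Periodic rate i = 0.13/2 = 0.065; n = 15 × 2 = 30 periods.
Annuity factor a(30|0.065) = 13.058676; PV = 17100 × 13.058676 = 223,303.3580

R$223,303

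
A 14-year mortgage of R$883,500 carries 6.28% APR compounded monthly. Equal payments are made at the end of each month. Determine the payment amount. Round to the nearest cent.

R$7,918.13

With 12 periods per year: i = 0.00523333, n = 168.
Annuity-PV factor = 111.579431; PMT = 883500 / 111.579431 = 7,918.1261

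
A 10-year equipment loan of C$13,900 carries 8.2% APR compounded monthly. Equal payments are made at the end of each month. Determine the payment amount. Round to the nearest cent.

C$170.12

i = 0.082/12 = 0.00683333 per month; n = 10·12 = 120.
PMT = 13900 / ( [1 − (1+0.00683333)^(−120)] / 0.00683333 ) = 13900 / 81.708041 = 170.1179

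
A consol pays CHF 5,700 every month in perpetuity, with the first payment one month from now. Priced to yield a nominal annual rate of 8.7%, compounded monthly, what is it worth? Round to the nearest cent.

CHF 786,206.90

Periodic rate i = 0.087/12 = 0.00725.
PV = C/r = 5700/0.00725 = 786,206.8966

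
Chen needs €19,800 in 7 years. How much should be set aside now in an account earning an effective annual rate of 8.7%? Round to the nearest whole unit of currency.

PV = 19,800 / (1 + 0.087)^7 = 19,800 / 1.793109 = 11,042.2705

€11,042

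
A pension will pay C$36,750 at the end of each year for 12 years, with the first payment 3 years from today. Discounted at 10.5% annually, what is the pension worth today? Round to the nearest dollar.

PV at t=2 (ordinary 12-year annuity): 36750 × a(12|0.105) = 36750 × 6.649964 = 244,386.1905
Discount back 2 years: 244,386.1905 × (1+0.105)^(−2) = 244,386.1905 × 0.818984 = 200,148.3921

C$200,148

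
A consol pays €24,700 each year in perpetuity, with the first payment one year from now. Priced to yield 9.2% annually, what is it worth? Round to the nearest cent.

€268,478.26

PV = PMT / i = 24700 / 0.092 = 268,478.2609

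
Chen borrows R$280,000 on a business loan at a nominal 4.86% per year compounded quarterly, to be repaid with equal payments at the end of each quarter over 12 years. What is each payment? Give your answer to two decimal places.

R$7,733.13

i = 0.0486/4 = 0.01215 per quarter; n = 12·4 = 48.
Annuity-PV factor = 36.207861; PMT = 280000 / 36.207861 = 7,733.1272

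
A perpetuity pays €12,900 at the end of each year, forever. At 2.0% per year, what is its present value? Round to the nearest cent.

€645,000.00

PV = C/r = 12900/0.02 = 645,000.0000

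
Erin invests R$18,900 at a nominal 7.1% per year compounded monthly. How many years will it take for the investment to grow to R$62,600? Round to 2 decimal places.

Periodic rate i = 0.071/12 = 0.00591667.
n = ln(62600/18900) / ln(1+0.00591667) = ln(3.31217) / 0.005899 = 203.0100 months
= 203.0100/12 years

16.92 years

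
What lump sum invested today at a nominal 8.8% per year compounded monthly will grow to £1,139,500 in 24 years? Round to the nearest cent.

£138,941.25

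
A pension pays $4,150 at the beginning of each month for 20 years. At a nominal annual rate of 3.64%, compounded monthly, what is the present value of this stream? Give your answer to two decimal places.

$708,912.38

Periodic rate i = 0.0364/12 = 0.00303333; n = 20 × 12 = 240 periods.
PV = PMT · [1 − (1+i)^(−n)] / i × (1+i) = 4150 · 170.822260 = 708,912.3775
Payments are at the start of each period, so multiply by (1+i).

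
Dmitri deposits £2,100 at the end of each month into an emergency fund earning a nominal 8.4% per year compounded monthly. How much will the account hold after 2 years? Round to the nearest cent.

i = 0.084/12 = 0.007 per month; n = 2·12 = 24.
FV = PMT · [(1+i)^n − 1] / i = 2100 · 26.034925 = 54,673.3427

£54,673.34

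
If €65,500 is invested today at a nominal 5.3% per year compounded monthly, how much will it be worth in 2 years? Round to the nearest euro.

Periodic rate i = 0.053/12 = 0.00441667; n = 2 × 12 = 24 periods.
FV = 65,500 × (1 + 0.00441667)^24 = 72,807.3380

€72,807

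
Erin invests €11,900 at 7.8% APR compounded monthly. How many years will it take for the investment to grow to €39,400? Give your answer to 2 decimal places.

15.40 years

Periodic rate i = 0.078/12 = 0.0065.
(1+i)^n = 39400/11900 = 3.31092, so n = ln 3.31092 / ln 1.0065 = 184.7868 months
= 184.7868/12 years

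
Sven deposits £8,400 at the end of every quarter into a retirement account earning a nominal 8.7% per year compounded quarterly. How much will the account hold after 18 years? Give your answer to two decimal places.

Periodic rate i = 0.087/4 = 0.02175; n = 18 × 4 = 72 periods.
Accumulation factor s(72|0.02175) = 170.471836; FV = 8400 × 170.471836 = 1,431,963.4250

£1,431,963.43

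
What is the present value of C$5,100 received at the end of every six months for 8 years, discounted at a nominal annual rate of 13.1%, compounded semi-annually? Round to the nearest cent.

Periodic rate i = 0.131/2 = 0.0655; n = 8 × 2 = 16 periods.
Annuity factor a(16|0.0655) = 9.734905; PV = 5100 × 9.734905 = 49,648.0140

C$49,648.01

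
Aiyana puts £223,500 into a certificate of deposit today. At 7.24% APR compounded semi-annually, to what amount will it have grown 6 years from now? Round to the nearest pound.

Periodic rate i = 0.0724/2 = 0.0362; n = 6 × 2 = 12 periods.
223,500 × (1+0.0362)^12 = 223,500 × 1.532227 = 342,452.6907

£342,453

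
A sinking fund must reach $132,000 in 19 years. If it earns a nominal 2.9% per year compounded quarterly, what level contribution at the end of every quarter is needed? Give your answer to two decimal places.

$1,308.20

Periodic rate i = 0.029/4 = 0.00725; n = 19 × 4 = 76 periods.
PMT = 132000 / ( [(1+0.00725)^76 − 1] / 0.00725 ) = 132000 / 100.902318 = 1,308.1959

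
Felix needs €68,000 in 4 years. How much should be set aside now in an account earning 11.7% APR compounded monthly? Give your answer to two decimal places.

€42,681.88

With 12 periods per year: i = 0.00975, n = 48.
PV = 68,000 / (1 + 0.00975)^48 = 68,000 / 1.593182 = 42,681.8804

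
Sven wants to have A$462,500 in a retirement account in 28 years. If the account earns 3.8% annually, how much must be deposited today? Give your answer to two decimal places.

PV = 462,500 / (1 + 0.038)^28 = 462,500 / 2.841358 = 162,774.3009

A$162,774.30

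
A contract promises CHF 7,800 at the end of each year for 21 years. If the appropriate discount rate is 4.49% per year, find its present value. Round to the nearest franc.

CHF 104,651

PV = 7800 × [1 − (1+0.0449)^(−21)] / 0.0449 = 7800 × 13.416801 = 104,651.0474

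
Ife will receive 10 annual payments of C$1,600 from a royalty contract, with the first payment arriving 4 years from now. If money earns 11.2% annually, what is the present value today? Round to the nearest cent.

C$6,795.65

PV at t=3 (ordinary 10-year annuity): 1600 × a(10|0.112) = 1600 × 5.840167 = 9,344.2679
PV₀ = 9,344.2679 / (1+0.112)^3 = 9,344.2679 / 1.375037 = 6,795.6487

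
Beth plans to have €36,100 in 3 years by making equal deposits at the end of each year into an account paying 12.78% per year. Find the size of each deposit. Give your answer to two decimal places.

FV-annuity factor = 3.399733; PMT = 36100 / 3.399733 = 10,618.4814

€10,618.48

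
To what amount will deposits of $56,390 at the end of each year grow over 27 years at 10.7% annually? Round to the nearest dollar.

FV = PMT · [(1+i)^n − 1] / i = 56390 · 136.066788 = 7,672,806.1538

$7,672,806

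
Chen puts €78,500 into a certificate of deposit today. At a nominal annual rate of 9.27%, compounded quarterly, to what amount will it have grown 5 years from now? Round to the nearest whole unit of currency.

€124,128

With 4 periods per year: i = 0.023175, n = 20.
FV = 78,500 × (1 + 0.023175)^20 = 124,127.5147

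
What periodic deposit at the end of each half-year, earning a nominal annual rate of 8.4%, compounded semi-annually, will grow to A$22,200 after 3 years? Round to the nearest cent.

A$3,330.13

Periodic rate i = 0.084/2 = 0.042; n = 3 × 2 = 6 periods.
FV-annuity factor = 6.666410; PMT = 22200 / 6.666410 = 3,330.1281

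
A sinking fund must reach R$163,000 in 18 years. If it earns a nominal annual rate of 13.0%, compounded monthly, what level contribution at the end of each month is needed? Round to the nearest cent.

i = 0.13/12 = 0.0108333 per month; n = 18·12 = 216.
FV-annuity factor = 853.976825; PMT = 163000 / 853.976825 = 190.8717

R$190.87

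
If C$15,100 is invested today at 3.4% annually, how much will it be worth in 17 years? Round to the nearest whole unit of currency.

C$26,658

15,100 × (1+0.034)^17 = 15,100 × 1.765425 = 26,657.9105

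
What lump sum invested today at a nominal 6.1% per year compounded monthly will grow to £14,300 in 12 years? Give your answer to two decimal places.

£6,890.29

Periodic rate i = 0.061/12 = 0.00508333; n = 12 × 12 = 144 periods.
Discount factor = (1+0.00508333)^(−144) = 0.481839; PV = 14,300 × 0.481839 = 6,890.2940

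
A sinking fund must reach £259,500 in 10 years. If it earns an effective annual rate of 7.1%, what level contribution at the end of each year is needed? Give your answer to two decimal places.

PMT = 259500 / ( [(1+0.071)^10 − 1] / 0.071 ) = 259500 / 13.881880 = 18,693.4338

£18,693.43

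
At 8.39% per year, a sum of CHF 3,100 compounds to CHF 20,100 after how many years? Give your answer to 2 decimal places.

23.20 years

(1+i)^n = 20100/3100 = 6.48387, so n = ln 6.48387 / ln 1.0839 = 23.2024 years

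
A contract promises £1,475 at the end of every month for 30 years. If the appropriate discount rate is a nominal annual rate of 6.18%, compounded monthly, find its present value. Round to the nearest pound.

£241,340

i = 0.0618/12 = 0.00515 per month; n = 30·12 = 360.
Annuity factor a(360|0.00515) = 163.620126; PV = 1475 × 163.620126 = 241,339.6851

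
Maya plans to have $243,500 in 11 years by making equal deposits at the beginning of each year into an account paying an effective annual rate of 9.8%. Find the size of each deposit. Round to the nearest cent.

FV-annuity factor × (1+i) = 20.128920; PMT = 243500 / 20.128920 = 12,097.0224

$12,097.02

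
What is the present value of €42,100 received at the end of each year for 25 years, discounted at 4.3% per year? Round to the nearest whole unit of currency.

PV = 42100 × [1 − (1+0.043)^(−25)] / 0.043 = 42100 × 15.138285 = 637,321.8084

€637,322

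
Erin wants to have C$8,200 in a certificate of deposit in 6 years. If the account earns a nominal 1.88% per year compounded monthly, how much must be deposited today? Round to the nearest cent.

Periodic rate i = 0.0188/12 = 0.00156667; n = 6 × 12 = 72 periods.
PV = FV·(1+i)^(−n) = 8,200 × 0.893408 = 7,325.9469

C$7,325.95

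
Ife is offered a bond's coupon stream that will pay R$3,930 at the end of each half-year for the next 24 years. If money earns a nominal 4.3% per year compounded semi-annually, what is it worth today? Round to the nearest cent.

With 2 periods per year: i = 0.0215, n = 48.
Annuity factor a(48|0.0215) = 29.757581; PV = 3930 × 29.757581 = 116,947.2923

R$116,947.29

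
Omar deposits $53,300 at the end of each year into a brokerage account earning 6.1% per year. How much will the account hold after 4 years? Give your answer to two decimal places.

$233,513.22

FV = PMT · [(1+i)^n − 1] / i = 53300 · 4.381111 = 233,513.2153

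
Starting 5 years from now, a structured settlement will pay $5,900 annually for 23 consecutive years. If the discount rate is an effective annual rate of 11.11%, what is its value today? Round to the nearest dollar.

$31,755

Value one period before first payment (t=4): 5900 × [1 − (1+0.1111)^(−23)] / 0.1111 = 5900 × 8.202972 = 48,397.5371
PV₀ = 48,397.5371 / (1+0.1111)^4 = 48,397.5371 / 1.524097 = 31,754.8942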